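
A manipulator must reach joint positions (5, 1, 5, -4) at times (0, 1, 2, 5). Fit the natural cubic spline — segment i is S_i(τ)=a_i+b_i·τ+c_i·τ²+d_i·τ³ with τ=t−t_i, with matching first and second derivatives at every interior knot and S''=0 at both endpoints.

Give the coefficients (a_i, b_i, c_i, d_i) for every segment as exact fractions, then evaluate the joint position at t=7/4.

Δ: Δ0=-4, Δ1=4, Δ2=-3
row 1: diag=4, rhs=48; c'=1/4, d'=12
row 2: denom=8−1·1/4=31/4; d'=(-42−1·12)/(31/4)=-216/31
back: M2=-216/31
back: M1=12−1/4·-216/31=426/31
M: M0=0, M1=426/31, M2=-216/31, M3=0
seg 0: a=5, c=M0/2=0, d=(M1−M0)/(6·1)=71/31, b=Δ0−h0·(2M0+M1)/6=-195/31
seg 1: a=1, c=M1/2=213/31, d=(M2−M1)/(6·1)=-107/31, b=Δ1−h1·(2M1+M2)/6=18/31
seg 2: a=5, c=M2/2=-108/31, d=(M3−M2)/(6·3)=12/31, b=Δ2−h2·(2M2+M3)/6=123/31
t_q=7/4 → seg 1, τ=3/4; S=1+18/31·τ+213/31·τ²+-107/31·τ³=7627/1984

  seg 0: a=5 b=-195/31 c=0 d=71/31
  seg 1: a=1 b=18/31 c=213/31 d=-107/31
  seg 2: a=5 b=123/31 c=-108/31 d=12/31
S(7/4) = 7627/1984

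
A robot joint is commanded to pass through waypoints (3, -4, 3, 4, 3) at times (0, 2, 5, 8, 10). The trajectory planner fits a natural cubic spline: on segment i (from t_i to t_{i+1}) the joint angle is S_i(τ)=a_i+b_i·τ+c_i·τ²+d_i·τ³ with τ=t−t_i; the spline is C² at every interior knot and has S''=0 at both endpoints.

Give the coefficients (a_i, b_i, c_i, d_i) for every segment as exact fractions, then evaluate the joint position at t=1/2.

Δ: Δ0=-7/2, Δ1=7/3, Δ2=1/3, Δ3=-1/2
row 1: diag=10, rhs=35; c'=3/10, d'=7/2
row 2: denom=12−3·3/10=111/10; d'=(-12−3·7/2)/(111/10)=-75/37
row 3: denom=10−3·10/37=340/37; d'=(-5−3·-75/37)/(340/37)=2/17
back: M3=2/17
back: M2=-75/37−10/37·2/17=-35/17
back: M1=7/2−3/10·-35/17=70/17
M: M0=0, M1=70/17, M2=-35/17, M3=2/17, M4=0
seg 0: a=3, c=M0/2=0, d=(M1−M0)/(6·2)=35/102, b=Δ0−h0·(2M0+M1)/6=-497/102
seg 1: a=-4, c=M1/2=35/17, d=(M2−M1)/(6·3)=-35/102, b=Δ1−h1·(2M1+M2)/6=-77/102
seg 2: a=3, c=M2/2=-35/34, d=(M3−M2)/(6·3)=37/306, b=Δ2−h2·(2M2+M3)/6=7/3
seg 3: a=4, c=M3/2=1/17, d=(M4−M3)/(6·2)=-1/102, b=Δ3−h3·(2M3+M4)/6=-59/102
t_q=1/2 → seg 0, τ=1/2; S=3+-497/102·τ+0·τ²+35/102·τ³=165/272

  seg 0: a=3 b=-497/102 c=0 d=35/102
  seg 1: a=-4 b=-77/102 c=35/17 d=-35/102
  seg 2: a=3 b=7/3 c=-35/34 d=37/306
  seg 3: a=4 b=-59/102 c=1/17 d=-1/102
S(1/2) = 165/272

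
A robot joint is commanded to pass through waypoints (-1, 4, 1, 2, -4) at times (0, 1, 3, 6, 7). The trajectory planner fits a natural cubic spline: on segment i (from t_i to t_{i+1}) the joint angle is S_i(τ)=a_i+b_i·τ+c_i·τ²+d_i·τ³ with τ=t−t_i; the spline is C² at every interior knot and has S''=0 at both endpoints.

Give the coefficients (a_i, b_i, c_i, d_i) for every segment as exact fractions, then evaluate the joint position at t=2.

Δ: Δ0=5, Δ1=-3/2, Δ2=1/3, Δ3=-6
row 1: diag=6, rhs=-39; c'=1/3, d'=-13/2
row 2: denom=10−2·1/3=28/3; d'=(11−2·-13/2)/(28/3)=18/7
row 3: denom=8−3·9/28=197/28; d'=(-38−3·18/7)/(197/28)=-1280/197
back: M3=-1280/197
back: M2=18/7−9/28·-1280/197=918/197
back: M1=-13/2−1/3·918/197=-3173/394
M: M0=0, M1=-3173/394, M2=918/197, M3=-1280/197, M4=0
seg 0: a=-1, c=M0/2=0, d=(M1−M0)/(6·1)=-3173/2364, b=Δ0−h0·(2M0+M1)/6=14993/2364
seg 1: a=4, c=M1/2=-3173/788, d=(M2−M1)/(6·2)=5009/4728, b=Δ1−h1·(2M1+M2)/6=2737/1182
seg 2: a=1, c=M2/2=459/197, d=(M3−M2)/(6·3)=-1099/1773, b=Δ2−h2·(2M2+M3)/6=-637/591
seg 3: a=2, c=M3/2=-640/197, d=(M4−M3)/(6·1)=640/591, b=Δ3−h3·(2M3+M4)/6=-2266/591
t_q=2 → seg 1, τ=1; S=4+2737/1182·τ+-3173/788·τ²+5009/4728·τ³=5277/1576

  seg 0: a=-1 b=14993/2364 c=0 d=-3173/2364
  seg 1: a=4 b=2737/1182 c=-3173/788 d=5009/4728
  seg 2: a=1 b=-637/591 c=459/197 d=-1099/1773
  seg 3: a=2 b=-2266/591 c=-640/197 d=640/591
S(2) = 5277/1576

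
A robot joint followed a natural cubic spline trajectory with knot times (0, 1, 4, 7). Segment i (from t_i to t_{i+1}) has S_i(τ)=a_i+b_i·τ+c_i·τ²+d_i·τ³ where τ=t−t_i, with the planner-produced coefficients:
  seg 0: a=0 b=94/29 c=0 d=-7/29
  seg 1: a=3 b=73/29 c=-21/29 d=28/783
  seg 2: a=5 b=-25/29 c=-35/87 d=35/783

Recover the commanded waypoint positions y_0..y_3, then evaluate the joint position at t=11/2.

y_0 = S_0(0) = a_0 = 0
y_1 = S_1(0) = a_1 = 3
y_2 = S_2(0) = a_2 = 5
y_3 = S_2(3) = 0
t_q=11/2 is in segment 2 (τ=3/2); S_2(τ)=685/232

y_0=0 y_1=3 y_2=5 y_3=0
S(11/2) = 685/232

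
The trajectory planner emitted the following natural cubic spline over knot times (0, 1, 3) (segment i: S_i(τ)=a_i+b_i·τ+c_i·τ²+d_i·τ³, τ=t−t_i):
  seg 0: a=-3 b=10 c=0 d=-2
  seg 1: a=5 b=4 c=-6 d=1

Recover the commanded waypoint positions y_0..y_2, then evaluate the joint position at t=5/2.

y_0 = S_0(0) = a_0 = -3
y_1 = S_1(0) = a_1 = 5
y_2 = S_1(2) = -3
t_q=5/2 is in segment 1 (τ=3/2); S_1(τ)=7/8

y_0=-3 y_1=5 y_2=-3
S(5/2) = 7/8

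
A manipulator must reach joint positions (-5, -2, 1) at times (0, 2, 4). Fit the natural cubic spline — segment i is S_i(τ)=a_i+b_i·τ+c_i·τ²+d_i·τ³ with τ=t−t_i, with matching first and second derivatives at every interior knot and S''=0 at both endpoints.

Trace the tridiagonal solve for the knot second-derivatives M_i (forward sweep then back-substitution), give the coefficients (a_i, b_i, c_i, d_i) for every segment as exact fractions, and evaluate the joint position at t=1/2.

Δ: Δ0=3/2, Δ1=3/2
row 1: diag=8, rhs=0; c'=1/4, d'=0
back: M1=0
M: M0=0, M1=0, M2=0
seg 0: a=-5, c=M0/2=0, d=(M1−M0)/(6·2)=0, b=Δ0−h0·(2M0+M1)/6=3/2
seg 1: a=-2, c=M1/2=0, d=(M2−M1)/(6·2)=0, b=Δ1−h1·(2M1+M2)/6=3/2
t_q=1/2 → seg 0, τ=1/2; S=-5+3/2·τ+0·τ²+0·τ³=-17/4

  seg 0: a=-5 b=3/2 c=0 d=0
  seg 1: a=-2 b=3/2 c=0 d=0
S(1/2) = -17/4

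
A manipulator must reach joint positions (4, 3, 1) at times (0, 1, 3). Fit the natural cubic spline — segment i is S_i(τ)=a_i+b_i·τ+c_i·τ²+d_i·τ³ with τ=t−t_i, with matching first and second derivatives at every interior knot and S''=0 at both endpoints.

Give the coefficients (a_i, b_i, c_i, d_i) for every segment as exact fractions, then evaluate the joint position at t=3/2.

  seg 0: a=4 b=-1 c=0 d=0
  seg 1: a=3 b=-1 c=0 d=0
S(3/2) = 5/2

Δ: Δ0=-1, Δ1=-1
row 1: diag=6, rhs=0; c'=1/3, d'=0
back: M1=0
M: M0=0, M1=0, M2=0
seg 0: a=4, c=M0/2=0, d=(M1−M0)/(6·1)=0, b=Δ0−h0·(2M0+M1)/6=-1
seg 1: a=3, c=M1/2=0, d=(M2−M1)/(6·2)=0, b=Δ1−h1·(2M1+M2)/6=-1
t_q=3/2 → seg 1, τ=1/2; S=3+-1·τ+0·τ²+0·τ³=5/2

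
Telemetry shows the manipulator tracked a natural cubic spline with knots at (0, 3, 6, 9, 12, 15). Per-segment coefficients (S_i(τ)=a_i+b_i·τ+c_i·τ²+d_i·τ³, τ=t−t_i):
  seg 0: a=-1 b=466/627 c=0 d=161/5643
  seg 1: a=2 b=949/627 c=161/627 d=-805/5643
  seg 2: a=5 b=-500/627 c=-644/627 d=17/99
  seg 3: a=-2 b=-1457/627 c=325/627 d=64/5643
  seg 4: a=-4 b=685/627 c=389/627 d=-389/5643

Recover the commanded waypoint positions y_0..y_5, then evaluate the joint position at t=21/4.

y_0=-1 y_1=2 y_2=5 y_3=-2 y_4=-4 y_5=3
S(21/4) = 67957/13376

y_0 = S_0(0) = a_0 = -1
y_1 = S_1(0) = a_1 = 2
y_2 = S_2(0) = a_2 = 5
y_3 = S_3(0) = a_3 = -2
y_4 = S_4(0) = a_4 = -4
y_5 = S_4(3) = 3
t_q=21/4 is in segment 1 (τ=9/4); S_1(τ)=67957/13376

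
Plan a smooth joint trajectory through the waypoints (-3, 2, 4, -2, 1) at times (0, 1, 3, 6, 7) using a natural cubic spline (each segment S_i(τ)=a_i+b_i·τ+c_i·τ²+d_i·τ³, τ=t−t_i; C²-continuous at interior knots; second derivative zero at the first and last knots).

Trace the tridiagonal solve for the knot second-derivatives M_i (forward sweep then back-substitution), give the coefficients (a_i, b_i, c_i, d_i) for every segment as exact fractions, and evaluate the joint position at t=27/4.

Δ: Δ0=5, Δ1=1, Δ2=-2, Δ3=3
row 1: diag=6, rhs=-24; c'=1/3, d'=-4
row 2: denom=10−2·1/3=28/3; d'=(-18−2·-4)/(28/3)=-15/14
row 3: denom=8−3·9/28=197/28; d'=(30−3·-15/14)/(197/28)=930/197
back: M3=930/197
back: M2=-15/14−9/28·930/197=-510/197
back: M1=-4−1/3·-510/197=-618/197
M: M0=0, M1=-618/197, M2=-510/197, M3=930/197, M4=0
seg 0: a=-3, c=M0/2=0, d=(M1−M0)/(6·1)=-103/197, b=Δ0−h0·(2M0+M1)/6=1088/197
seg 1: a=2, c=M1/2=-309/197, d=(M2−M1)/(6·2)=9/197, b=Δ1−h1·(2M1+M2)/6=779/197
seg 2: a=4, c=M2/2=-255/197, d=(M3−M2)/(6·3)=80/197, b=Δ2−h2·(2M2+M3)/6=-349/197
seg 3: a=-2, c=M3/2=465/197, d=(M4−M3)/(6·1)=-155/197, b=Δ3−h3·(2M3+M4)/6=281/197
t_q=27/4 → seg 3, τ=3/4; S=-2+281/197·τ+465/197·τ²+-155/197·τ³=827/12608

  seg 0: a=-3 b=1088/197 c=0 d=-103/197
  seg 1: a=2 b=779/197 c=-309/197 d=9/197
  seg 2: a=4 b=-349/197 c=-255/197 d=80/197
  seg 3: a=-2 b=281/197 c=465/197 d=-155/197
S(27/4) = 827/12608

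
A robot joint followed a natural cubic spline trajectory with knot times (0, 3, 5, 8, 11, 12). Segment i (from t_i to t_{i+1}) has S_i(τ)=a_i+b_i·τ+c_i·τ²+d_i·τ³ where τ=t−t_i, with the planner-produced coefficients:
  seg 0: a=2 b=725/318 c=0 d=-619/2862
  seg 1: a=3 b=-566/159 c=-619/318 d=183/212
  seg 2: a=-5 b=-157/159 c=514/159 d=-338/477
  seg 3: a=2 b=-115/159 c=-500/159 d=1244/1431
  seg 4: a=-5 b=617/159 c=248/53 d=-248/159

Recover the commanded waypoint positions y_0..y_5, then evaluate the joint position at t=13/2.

y_0 = S_0(0) = a_0 = 2
y_1 = S_1(0) = a_1 = 3
y_2 = S_2(0) = a_2 = -5
y_3 = S_3(0) = a_3 = 2
y_4 = S_4(0) = a_4 = -5
y_5 = S_4(1) = 2
t_q=13/2 is in segment 2 (τ=3/2); S_2(τ)=-339/212

y_0=2 y_1=3 y_2=-5 y_3=2 y_4=-5 y_5=2
S(13/2) = -339/212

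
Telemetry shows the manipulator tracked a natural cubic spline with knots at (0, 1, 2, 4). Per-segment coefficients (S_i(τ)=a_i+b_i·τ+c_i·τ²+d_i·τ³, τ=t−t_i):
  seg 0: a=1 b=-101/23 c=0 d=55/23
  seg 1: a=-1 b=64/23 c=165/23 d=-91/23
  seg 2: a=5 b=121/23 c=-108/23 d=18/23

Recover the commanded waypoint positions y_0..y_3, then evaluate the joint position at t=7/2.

y_0 = S_0(0) = a_0 = 1
y_1 = S_1(0) = a_1 = -1
y_2 = S_2(0) = a_2 = 5
y_3 = S_2(2) = 3
t_q=7/2 is in segment 2 (τ=3/2); S_2(τ)=457/92

y_0=1 y_1=-1 y_2=5 y_3=3
S(7/2) = 457/92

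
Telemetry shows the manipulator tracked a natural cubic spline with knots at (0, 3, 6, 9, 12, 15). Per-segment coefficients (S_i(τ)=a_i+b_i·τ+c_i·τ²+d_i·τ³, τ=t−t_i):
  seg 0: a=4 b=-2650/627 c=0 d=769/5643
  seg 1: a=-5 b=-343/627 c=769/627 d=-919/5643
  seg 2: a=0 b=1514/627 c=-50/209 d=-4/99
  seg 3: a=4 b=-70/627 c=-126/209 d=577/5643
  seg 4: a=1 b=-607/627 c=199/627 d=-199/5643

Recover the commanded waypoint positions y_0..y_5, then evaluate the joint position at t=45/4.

y_0=4 y_1=-5 y_2=0 y_3=4 y_4=1 y_5=0
S(45/4) = 24899/13376

y_0 = S_0(0) = a_0 = 4
y_1 = S_1(0) = a_1 = -5
y_2 = S_2(0) = a_2 = 0
y_3 = S_3(0) = a_3 = 4
y_4 = S_4(0) = a_4 = 1
y_5 = S_4(3) = 0
t_q=45/4 is in segment 3 (τ=9/4); S_3(τ)=24899/13376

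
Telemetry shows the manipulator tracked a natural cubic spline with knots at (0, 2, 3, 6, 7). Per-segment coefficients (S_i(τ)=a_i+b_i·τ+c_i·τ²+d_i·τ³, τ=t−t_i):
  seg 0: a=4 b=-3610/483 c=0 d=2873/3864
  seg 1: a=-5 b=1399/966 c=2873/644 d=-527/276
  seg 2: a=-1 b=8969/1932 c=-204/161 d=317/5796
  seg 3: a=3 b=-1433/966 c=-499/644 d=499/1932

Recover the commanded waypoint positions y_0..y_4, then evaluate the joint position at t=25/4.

y_0=4 y_1=-5 y_2=-1 y_3=3 y_4=1
S(25/4) = 15219/5888

y_0 = S_0(0) = a_0 = 4
y_1 = S_1(0) = a_1 = -5
y_2 = S_2(0) = a_2 = -1
y_3 = S_3(0) = a_3 = 3
y_4 = S_3(1) = 1
t_q=25/4 is in segment 3 (τ=1/4); S_3(τ)=15219/5888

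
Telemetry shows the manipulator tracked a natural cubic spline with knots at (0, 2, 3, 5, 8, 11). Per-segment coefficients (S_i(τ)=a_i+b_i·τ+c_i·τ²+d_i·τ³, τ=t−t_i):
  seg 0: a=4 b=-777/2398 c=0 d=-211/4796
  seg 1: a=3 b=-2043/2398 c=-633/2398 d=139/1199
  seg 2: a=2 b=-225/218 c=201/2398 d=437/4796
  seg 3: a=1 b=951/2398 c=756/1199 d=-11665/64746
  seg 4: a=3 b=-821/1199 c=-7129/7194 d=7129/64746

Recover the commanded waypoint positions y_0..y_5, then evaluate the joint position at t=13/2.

y_0=4 y_1=3 y_2=2 y_3=1 y_4=3 y_5=-5
S(13/2) = 46147/19184

y_0 = S_0(0) = a_0 = 4
y_1 = S_1(0) = a_1 = 3
y_2 = S_2(0) = a_2 = 2
y_3 = S_3(0) = a_3 = 1
y_4 = S_4(0) = a_4 = 3
y_5 = S_4(3) = -5
t_q=13/2 is in segment 3 (τ=3/2); S_3(τ)=46147/19184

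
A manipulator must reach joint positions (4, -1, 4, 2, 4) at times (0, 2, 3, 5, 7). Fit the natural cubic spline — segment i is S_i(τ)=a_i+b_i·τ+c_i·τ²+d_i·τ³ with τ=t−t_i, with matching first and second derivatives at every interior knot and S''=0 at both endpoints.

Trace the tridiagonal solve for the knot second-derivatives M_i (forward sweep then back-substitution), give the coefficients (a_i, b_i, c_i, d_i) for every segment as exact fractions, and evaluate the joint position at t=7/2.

Δ: Δ0=-5/2, Δ1=5, Δ2=-1, Δ3=1
row 1: diag=6, rhs=45; c'=1/6, d'=15/2
row 2: denom=6−1·1/6=35/6; d'=(-36−1·15/2)/(35/6)=-261/35
row 3: denom=8−2·12/35=256/35; d'=(12−2·-261/35)/(256/35)=471/128
back: M3=471/128
back: M2=-261/35−12/35·471/128=-279/32
back: M1=15/2−1/6·-279/32=573/64
M: M0=0, M1=573/64, M2=-279/32, M3=471/128, M4=0
seg 0: a=4, c=M0/2=0, d=(M1−M0)/(6·2)=191/256, b=Δ0−h0·(2M0+M1)/6=-351/64
seg 1: a=-1, c=M1/2=573/128, d=(M2−M1)/(6·1)=-377/128, b=Δ1−h1·(2M1+M2)/6=111/32
seg 2: a=4, c=M2/2=-279/64, d=(M3−M2)/(6·2)=529/512, b=Δ2−h2·(2M2+M3)/6=459/128
seg 3: a=2, c=M3/2=471/256, d=(M4−M3)/(6·2)=-157/512, b=Δ3−h3·(2M3+M4)/6=-93/64
t_q=7/2 → seg 2, τ=1/2; S=4+459/128·τ+-279/64·τ²+529/512·τ³=19793/4096

  seg 0: a=4 b=-351/64 c=0 d=191/256
  seg 1: a=-1 b=111/32 c=573/128 d=-377/128
  seg 2: a=4 b=459/128 c=-279/64 d=529/512
  seg 3: a=2 b=-93/64 c=471/256 d=-157/512
S(7/2) = 19793/4096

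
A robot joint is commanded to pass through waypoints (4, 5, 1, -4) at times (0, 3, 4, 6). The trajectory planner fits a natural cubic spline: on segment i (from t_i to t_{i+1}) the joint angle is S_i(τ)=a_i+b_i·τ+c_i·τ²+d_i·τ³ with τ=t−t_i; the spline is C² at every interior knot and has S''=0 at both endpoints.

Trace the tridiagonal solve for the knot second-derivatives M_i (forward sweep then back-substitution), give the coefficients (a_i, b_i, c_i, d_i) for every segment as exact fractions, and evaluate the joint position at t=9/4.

  seg 0: a=4 b=589/282 c=0 d=-55/282
  seg 1: a=5 b=-448/141 c=-165/94 d=263/282
  seg 2: a=1 b=-1097/282 c=49/47 d=-49/282
S(9/4) = 38971/6016

Δ: Δ0=1/3, Δ1=-4, Δ2=-5/2
row 1: diag=8, rhs=-26; c'=1/8, d'=-13/4
row 2: denom=6−1·1/8=47/8; d'=(9−1·-13/4)/(47/8)=98/47
back: M2=98/47
back: M1=-13/4−1/8·98/47=-165/47
M: M0=0, M1=-165/47, M2=98/47, M3=0
seg 0: a=4, c=M0/2=0, d=(M1−M0)/(6·3)=-55/282, b=Δ0−h0·(2M0+M1)/6=589/282
seg 1: a=5, c=M1/2=-165/94, d=(M2−M1)/(6·1)=263/282, b=Δ1−h1·(2M1+M2)/6=-448/141
seg 2: a=1, c=M2/2=49/47, d=(M3−M2)/(6·2)=-49/282, b=Δ2−h2·(2M2+M3)/6=-1097/282
t_q=9/4 → seg 0, τ=9/4; S=4+589/282·τ+0·τ²+-55/282·τ³=38971/6016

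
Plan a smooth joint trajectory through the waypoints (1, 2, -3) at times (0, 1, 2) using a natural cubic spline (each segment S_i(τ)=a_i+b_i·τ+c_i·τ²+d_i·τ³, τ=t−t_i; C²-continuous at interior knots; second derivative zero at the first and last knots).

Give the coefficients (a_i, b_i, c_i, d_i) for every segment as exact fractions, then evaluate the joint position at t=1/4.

Δ: Δ0=1, Δ1=-5
row 1: diag=4, rhs=-36; c'=1/4, d'=-9
back: M1=-9
M: M0=0, M1=-9, M2=0
seg 0: a=1, c=M0/2=0, d=(M1−M0)/(6·1)=-3/2, b=Δ0−h0·(2M0+M1)/6=5/2
seg 1: a=2, c=M1/2=-9/2, d=(M2−M1)/(6·1)=3/2, b=Δ1−h1·(2M1+M2)/6=-2
t_q=1/4 → seg 0, τ=1/4; S=1+5/2·τ+0·τ²+-3/2·τ³=205/128

  seg 0: a=1 b=5/2 c=0 d=-3/2
  seg 1: a=2 b=-2 c=-9/2 d=3/2
S(1/4) = 205/128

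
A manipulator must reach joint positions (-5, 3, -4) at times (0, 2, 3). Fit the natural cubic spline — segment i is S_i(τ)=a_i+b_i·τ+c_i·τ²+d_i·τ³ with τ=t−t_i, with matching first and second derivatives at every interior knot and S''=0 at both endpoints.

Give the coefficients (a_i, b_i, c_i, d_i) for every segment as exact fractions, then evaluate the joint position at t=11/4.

Δ: Δ0=4, Δ1=-7
row 1: diag=6, rhs=-66; c'=1/6, d'=-11
back: M1=-11
M: M0=0, M1=-11, M2=0
seg 0: a=-5, c=M0/2=0, d=(M1−M0)/(6·2)=-11/12, b=Δ0−h0·(2M0+M1)/6=23/3
seg 1: a=3, c=M1/2=-11/2, d=(M2−M1)/(6·1)=11/6, b=Δ1−h1·(2M1+M2)/6=-10/3
t_q=11/4 → seg 1, τ=3/4; S=3+-10/3·τ+-11/2·τ²+11/6·τ³=-233/128

  seg 0: a=-5 b=23/3 c=0 d=-11/12
  seg 1: a=3 b=-10/3 c=-11/2 d=11/6
S(11/4) = -233/128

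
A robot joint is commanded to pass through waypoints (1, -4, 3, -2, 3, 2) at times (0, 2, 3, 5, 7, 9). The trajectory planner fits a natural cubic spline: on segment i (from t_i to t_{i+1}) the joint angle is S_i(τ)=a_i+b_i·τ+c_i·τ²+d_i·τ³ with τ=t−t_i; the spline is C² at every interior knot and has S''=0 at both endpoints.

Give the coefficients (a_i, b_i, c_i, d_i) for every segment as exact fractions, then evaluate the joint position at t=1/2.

  seg 0: a=1 b=-6163/954 c=0 d=1889/1908
  seg 1: a=-4 b=5171/954 c=1889/318 d=-2080/477
  seg 2: a=3 b=4025/954 c=-757/106 d=902/477
  seg 3: a=-2 b=-1579/954 c=1337/318 d=-2029/1908
  seg 4: a=3 b=2291/954 c=-346/159 d=173/477
S(1/2) = -10717/5088

Δ: Δ0=-5/2, Δ1=7, Δ2=-5/2, Δ3=5/2, Δ4=-1/2
row 1: diag=6, rhs=57; c'=1/6, d'=19/2
row 2: denom=6−1·1/6=35/6; d'=(-57−1·19/2)/(35/6)=-57/5
row 3: denom=8−2·12/35=256/35; d'=(30−2·-57/5)/(256/35)=231/32
row 4: denom=8−2·35/128=477/64; d'=(-18−2·231/32)/(477/64)=-692/159
back: M4=-692/159
back: M3=231/32−35/128·-692/159=1337/159
back: M2=-57/5−12/35·1337/159=-757/53
back: M1=19/2−1/6·-757/53=1889/159
M: M0=0, M1=1889/159, M2=-757/53, M3=1337/159, M4=-692/159, M5=0
seg 0: a=1, c=M0/2=0, d=(M1−M0)/(6·2)=1889/1908, b=Δ0−h0·(2M0+M1)/6=-6163/954
seg 1: a=-4, c=M1/2=1889/318, d=(M2−M1)/(6·1)=-2080/477, b=Δ1−h1·(2M1+M2)/6=5171/954
seg 2: a=3, c=M2/2=-757/106, d=(M3−M2)/(6·2)=902/477, b=Δ2−h2·(2M2+M3)/6=4025/954
seg 3: a=-2, c=M3/2=1337/318, d=(M4−M3)/(6·2)=-2029/1908, b=Δ3−h3·(2M3+M4)/6=-1579/954
seg 4: a=3, c=M4/2=-346/159, d=(M5−M4)/(6·2)=173/477, b=Δ4−h4·(2M4+M5)/6=2291/954
t_q=1/2 → seg 0, τ=1/2; S=1+-6163/954·τ+0·τ²+1889/1908·τ³=-10717/5088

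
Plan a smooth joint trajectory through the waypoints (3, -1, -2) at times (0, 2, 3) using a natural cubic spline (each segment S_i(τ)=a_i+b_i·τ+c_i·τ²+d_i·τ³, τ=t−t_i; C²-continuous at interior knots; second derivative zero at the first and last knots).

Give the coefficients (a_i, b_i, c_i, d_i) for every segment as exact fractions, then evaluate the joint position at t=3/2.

Δ: Δ0=-2, Δ1=-1
row 1: diag=6, rhs=6; c'=1/6, d'=1
back: M1=1
M: M0=0, M1=1, M2=0
seg 0: a=3, c=M0/2=0, d=(M1−M0)/(6·2)=1/12, b=Δ0−h0·(2M0+M1)/6=-7/3
seg 1: a=-1, c=M1/2=1/2, d=(M2−M1)/(6·1)=-1/6, b=Δ1−h1·(2M1+M2)/6=-4/3
t_q=3/2 → seg 0, τ=3/2; S=3+-7/3·τ+0·τ²+1/12·τ³=-7/32

  seg 0: a=3 b=-7/3 c=0 d=1/12
  seg 1: a=-1 b=-4/3 c=1/2 d=-1/6
S(3/2) = -7/32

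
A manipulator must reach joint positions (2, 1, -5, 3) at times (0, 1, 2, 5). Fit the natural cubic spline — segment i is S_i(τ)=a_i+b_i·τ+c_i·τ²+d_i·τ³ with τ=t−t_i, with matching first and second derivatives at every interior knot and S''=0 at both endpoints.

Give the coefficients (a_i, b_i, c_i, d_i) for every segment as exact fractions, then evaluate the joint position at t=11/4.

  seg 0: a=2 b=53/93 c=0 d=-146/93
  seg 1: a=1 b=-385/93 c=-146/31 d=265/93
  seg 2: a=-5 b=-466/93 c=119/31 d=-119/279
S(11/4) = -13449/1984

Δ: Δ0=-1, Δ1=-6, Δ2=8/3
row 1: diag=4, rhs=-30; c'=1/4, d'=-15/2
row 2: denom=8−1·1/4=31/4; d'=(52−1·-15/2)/(31/4)=238/31
back: M2=238/31
back: M1=-15/2−1/4·238/31=-292/31
M: M0=0, M1=-292/31, M2=238/31, M3=0
seg 0: a=2, c=M0/2=0, d=(M1−M0)/(6·1)=-146/93, b=Δ0−h0·(2M0+M1)/6=53/93
seg 1: a=1, c=M1/2=-146/31, d=(M2−M1)/(6·1)=265/93, b=Δ1−h1·(2M1+M2)/6=-385/93
seg 2: a=-5, c=M2/2=119/31, d=(M3−M2)/(6·3)=-119/279, b=Δ2−h2·(2M2+M3)/6=-466/93
t_q=11/4 → seg 2, τ=3/4; S=-5+-466/93·τ+119/31·τ²+-119/279·τ³=-13449/1984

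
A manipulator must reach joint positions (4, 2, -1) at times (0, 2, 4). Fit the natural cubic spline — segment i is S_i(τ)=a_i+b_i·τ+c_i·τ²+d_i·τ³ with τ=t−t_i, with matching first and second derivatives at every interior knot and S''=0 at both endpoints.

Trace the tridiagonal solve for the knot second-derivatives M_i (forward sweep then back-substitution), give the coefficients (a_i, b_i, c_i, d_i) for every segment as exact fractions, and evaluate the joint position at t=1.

Δ: Δ0=-1, Δ1=-3/2
row 1: diag=8, rhs=-3; c'=1/4, d'=-3/8
back: M1=-3/8
M: M0=0, M1=-3/8, M2=0
seg 0: a=4, c=M0/2=0, d=(M1−M0)/(6·2)=-1/32, b=Δ0−h0·(2M0+M1)/6=-7/8
seg 1: a=2, c=M1/2=-3/16, d=(M2−M1)/(6·2)=1/32, b=Δ1−h1·(2M1+M2)/6=-5/4
t_q=1 → seg 0, τ=1; S=4+-7/8·τ+0·τ²+-1/32·τ³=99/32

  seg 0: a=4 b=-7/8 c=0 d=-1/32
  seg 1: a=2 b=-5/4 c=-3/16 d=1/32
S(1) = 99/32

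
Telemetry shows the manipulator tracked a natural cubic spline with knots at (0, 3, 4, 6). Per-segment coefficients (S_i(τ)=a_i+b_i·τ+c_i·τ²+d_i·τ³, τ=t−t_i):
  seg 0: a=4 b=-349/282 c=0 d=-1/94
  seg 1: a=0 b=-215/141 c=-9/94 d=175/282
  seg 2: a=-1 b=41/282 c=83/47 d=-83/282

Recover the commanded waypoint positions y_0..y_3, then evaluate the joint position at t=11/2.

y_0=4 y_1=0 y_2=-1 y_3=4
S(11/2) = 1653/752

y_0 = S_0(0) = a_0 = 4
y_1 = S_1(0) = a_1 = 0
y_2 = S_2(0) = a_2 = -1
y_3 = S_2(2) = 4
t_q=11/2 is in segment 2 (τ=3/2); S_2(τ)=1653/752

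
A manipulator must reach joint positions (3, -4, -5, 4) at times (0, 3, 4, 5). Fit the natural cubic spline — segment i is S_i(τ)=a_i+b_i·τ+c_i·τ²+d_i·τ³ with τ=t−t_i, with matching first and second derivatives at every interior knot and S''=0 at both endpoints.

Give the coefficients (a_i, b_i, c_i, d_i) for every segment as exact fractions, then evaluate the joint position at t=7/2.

Δ: Δ0=-7/3, Δ1=-1, Δ2=9
row 1: diag=8, rhs=8; c'=1/8, d'=1
row 2: denom=4−1·1/8=31/8; d'=(60−1·1)/(31/8)=472/31
back: M2=472/31
back: M1=1−1/8·472/31=-28/31
M: M0=0, M1=-28/31, M2=472/31, M3=0
seg 0: a=3, c=M0/2=0, d=(M1−M0)/(6·3)=-14/279, b=Δ0−h0·(2M0+M1)/6=-175/93
seg 1: a=-4, c=M1/2=-14/31, d=(M2−M1)/(6·1)=250/93, b=Δ1−h1·(2M1+M2)/6=-301/93
seg 2: a=-5, c=M2/2=236/31, d=(M3−M2)/(6·1)=-236/93, b=Δ2−h2·(2M2+M3)/6=365/93
t_q=7/2 → seg 1, τ=1/2; S=-4+-301/93·τ+-14/31·τ²+250/93·τ³=-669/124

  seg 0: a=3 b=-175/93 c=0 d=-14/279
  seg 1: a=-4 b=-301/93 c=-14/31 d=250/93
  seg 2: a=-5 b=365/93 c=236/31 d=-236/93
S(7/2) = -669/124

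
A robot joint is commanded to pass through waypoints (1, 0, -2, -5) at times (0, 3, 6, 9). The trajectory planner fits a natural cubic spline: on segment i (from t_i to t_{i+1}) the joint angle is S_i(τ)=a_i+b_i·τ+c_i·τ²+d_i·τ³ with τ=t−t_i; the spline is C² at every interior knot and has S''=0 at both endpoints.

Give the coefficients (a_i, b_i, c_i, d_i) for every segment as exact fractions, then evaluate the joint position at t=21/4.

  seg 0: a=1 b=-4/15 c=0 d=-1/135
  seg 1: a=0 b=-7/15 c=-1/15 d=0
  seg 2: a=-2 b=-13/15 c=-1/15 d=1/135
S(21/4) = -111/80

Δ: Δ0=-1/3, Δ1=-2/3, Δ2=-1
row 1: diag=12, rhs=-2; c'=1/4, d'=-1/6
row 2: denom=12−3·1/4=45/4; d'=(-2−3·-1/6)/(45/4)=-2/15
back: M2=-2/15
back: M1=-1/6−1/4·-2/15=-2/15
M: M0=0, M1=-2/15, M2=-2/15, M3=0
seg 0: a=1, c=M0/2=0, d=(M1−M0)/(6·3)=-1/135, b=Δ0−h0·(2M0+M1)/6=-4/15
seg 1: a=0, c=M1/2=-1/15, d=(M2−M1)/(6·3)=0, b=Δ1−h1·(2M1+M2)/6=-7/15
seg 2: a=-2, c=M2/2=-1/15, d=(M3−M2)/(6·3)=1/135, b=Δ2−h2·(2M2+M3)/6=-13/15
t_q=21/4 → seg 1, τ=9/4; S=0+-7/15·τ+-1/15·τ²+0·τ³=-111/80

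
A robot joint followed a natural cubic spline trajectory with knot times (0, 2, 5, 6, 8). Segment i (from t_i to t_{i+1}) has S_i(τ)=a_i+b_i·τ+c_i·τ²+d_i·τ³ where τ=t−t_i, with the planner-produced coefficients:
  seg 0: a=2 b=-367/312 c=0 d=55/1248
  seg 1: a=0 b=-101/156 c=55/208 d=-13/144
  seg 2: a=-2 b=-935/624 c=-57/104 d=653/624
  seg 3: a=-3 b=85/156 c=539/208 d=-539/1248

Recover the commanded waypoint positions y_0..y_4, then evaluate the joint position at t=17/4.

y_0=2 y_1=0 y_2=-2 y_3=-3 y_4=5
S(17/4) = -15261/13312

y_0 = S_0(0) = a_0 = 2
y_1 = S_1(0) = a_1 = 0
y_2 = S_2(0) = a_2 = -2
y_3 = S_3(0) = a_3 = -3
y_4 = S_3(2) = 5
t_q=17/4 is in segment 1 (τ=9/4); S_1(τ)=-15261/13312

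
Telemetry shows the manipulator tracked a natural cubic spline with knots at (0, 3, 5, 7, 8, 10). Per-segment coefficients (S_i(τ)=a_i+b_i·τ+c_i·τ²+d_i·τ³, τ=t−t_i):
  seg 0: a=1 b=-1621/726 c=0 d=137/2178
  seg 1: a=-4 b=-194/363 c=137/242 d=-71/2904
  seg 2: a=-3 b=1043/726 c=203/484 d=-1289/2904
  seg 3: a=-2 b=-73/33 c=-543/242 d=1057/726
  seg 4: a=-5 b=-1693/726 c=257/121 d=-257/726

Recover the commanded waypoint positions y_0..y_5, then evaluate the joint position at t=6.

y_0=1 y_1=-4 y_2=-3 y_3=-2 y_4=-5 y_5=-4
S(6) = -1537/968

y_0 = S_0(0) = a_0 = 1
y_1 = S_1(0) = a_1 = -4
y_2 = S_2(0) = a_2 = -3
y_3 = S_3(0) = a_3 = -2
y_4 = S_4(0) = a_4 = -5
y_5 = S_4(2) = -4
t_q=6 is in segment 2 (τ=1); S_2(τ)=-1537/968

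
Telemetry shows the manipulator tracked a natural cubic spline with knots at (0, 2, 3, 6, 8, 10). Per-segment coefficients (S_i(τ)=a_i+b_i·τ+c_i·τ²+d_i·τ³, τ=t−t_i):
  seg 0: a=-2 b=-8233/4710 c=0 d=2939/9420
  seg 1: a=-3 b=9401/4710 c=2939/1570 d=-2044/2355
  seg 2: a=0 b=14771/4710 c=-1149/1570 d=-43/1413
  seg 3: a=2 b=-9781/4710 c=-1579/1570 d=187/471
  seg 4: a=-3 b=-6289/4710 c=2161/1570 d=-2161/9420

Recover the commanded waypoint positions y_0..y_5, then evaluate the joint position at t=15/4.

y_0 = S_0(0) = a_0 = -2
y_1 = S_1(0) = a_1 = -3
y_2 = S_2(0) = a_2 = 0
y_3 = S_3(0) = a_3 = 2
y_4 = S_4(0) = a_4 = -3
y_5 = S_4(2) = -2
t_q=15/4 is in segment 2 (τ=3/4); S_2(τ)=96841/50240

y_0=-2 y_1=-3 y_2=0 y_3=2 y_4=-3 y_5=-2
S(15/4) = 96841/50240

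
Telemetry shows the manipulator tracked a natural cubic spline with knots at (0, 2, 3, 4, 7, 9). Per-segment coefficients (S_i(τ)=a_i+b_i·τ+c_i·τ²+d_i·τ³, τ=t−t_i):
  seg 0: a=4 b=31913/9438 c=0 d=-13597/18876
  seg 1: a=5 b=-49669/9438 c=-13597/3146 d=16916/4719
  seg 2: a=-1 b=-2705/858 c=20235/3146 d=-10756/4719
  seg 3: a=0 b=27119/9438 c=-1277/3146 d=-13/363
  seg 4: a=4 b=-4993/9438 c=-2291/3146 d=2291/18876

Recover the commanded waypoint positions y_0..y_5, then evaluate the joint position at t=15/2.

y_0=4 y_1=5 y_2=-1 y_3=0 y_4=4 y_5=1
S(15/2) = 179629/50336

y_0 = S_0(0) = a_0 = 4
y_1 = S_1(0) = a_1 = 5
y_2 = S_2(0) = a_2 = -1
y_3 = S_3(0) = a_3 = 0
y_4 = S_4(0) = a_4 = 4
y_5 = S_4(2) = 1
t_q=15/2 is in segment 4 (τ=1/2); S_4(τ)=179629/50336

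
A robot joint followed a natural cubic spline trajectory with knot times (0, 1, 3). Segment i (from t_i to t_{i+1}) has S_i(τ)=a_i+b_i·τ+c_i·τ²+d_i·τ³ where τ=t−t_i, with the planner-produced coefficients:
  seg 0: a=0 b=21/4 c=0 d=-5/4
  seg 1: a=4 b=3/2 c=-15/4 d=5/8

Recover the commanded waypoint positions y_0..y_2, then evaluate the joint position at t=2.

y_0=0 y_1=4 y_2=-3
S(2) = 19/8

y_0 = S_0(0) = a_0 = 0
y_1 = S_1(0) = a_1 = 4
y_2 = S_1(2) = -3
t_q=2 is in segment 1 (τ=1); S_1(τ)=19/8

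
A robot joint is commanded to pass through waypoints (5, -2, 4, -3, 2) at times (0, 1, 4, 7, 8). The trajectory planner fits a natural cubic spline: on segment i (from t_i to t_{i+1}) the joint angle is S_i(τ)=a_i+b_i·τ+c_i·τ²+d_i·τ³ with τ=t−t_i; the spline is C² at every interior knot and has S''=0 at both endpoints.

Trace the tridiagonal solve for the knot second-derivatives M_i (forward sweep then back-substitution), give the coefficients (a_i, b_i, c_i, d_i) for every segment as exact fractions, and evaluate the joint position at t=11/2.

  seg 0: a=5 b=-5321/624 c=0 d=953/624
  seg 1: a=-2 b=-1231/312 c=953/208 d=-4867/5616
  seg 2: a=4 b=7/48 c=-251/78 d=4477/5616
  seg 3: a=-3 b=737/312 c=823/208 d=-823/624
S(11/2) = -551/1664

Δ: Δ0=-7, Δ1=2, Δ2=-7/3, Δ3=5
row 1: diag=8, rhs=54; c'=3/8, d'=27/4
row 2: denom=12−3·3/8=87/8; d'=(-26−3·27/4)/(87/8)=-370/87
row 3: denom=8−3·8/29=208/29; d'=(44−3·-370/87)/(208/29)=823/104
back: M3=823/104
back: M2=-370/87−8/29·823/104=-251/39
back: M1=27/4−3/8·-251/39=953/104
M: M0=0, M1=953/104, M2=-251/39, M3=823/104, M4=0
seg 0: a=5, c=M0/2=0, d=(M1−M0)/(6·1)=953/624, b=Δ0−h0·(2M0+M1)/6=-5321/624
seg 1: a=-2, c=M1/2=953/208, d=(M2−M1)/(6·3)=-4867/5616, b=Δ1−h1·(2M1+M2)/6=-1231/312
seg 2: a=4, c=M2/2=-251/78, d=(M3−M2)/(6·3)=4477/5616, b=Δ2−h2·(2M2+M3)/6=7/48
seg 3: a=-3, c=M3/2=823/208, d=(M4−M3)/(6·1)=-823/624, b=Δ3−h3·(2M3+M4)/6=737/312
t_q=11/2 → seg 2, τ=3/2; S=4+7/48·τ+-251/78·τ²+4477/5616·τ³=-551/1664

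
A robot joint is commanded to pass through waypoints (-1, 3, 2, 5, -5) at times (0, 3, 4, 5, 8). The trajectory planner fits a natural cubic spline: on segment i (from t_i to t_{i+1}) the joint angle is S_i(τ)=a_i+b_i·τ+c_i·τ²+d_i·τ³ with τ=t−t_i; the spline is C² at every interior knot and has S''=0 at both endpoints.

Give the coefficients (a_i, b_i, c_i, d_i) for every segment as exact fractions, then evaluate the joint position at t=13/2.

  seg 0: a=-1 b=163/60 c=0 d=-83/540
  seg 1: a=3 b=-43/30 c=-83/60 d=109/60
  seg 2: a=2 b=5/4 c=61/15 d=-139/60
  seg 3: a=5 b=73/30 c=-173/60 d=173/540
S(13/2) = 519/160

Δ: Δ0=4/3, Δ1=-1, Δ2=3, Δ3=-10/3
row 1: diag=8, rhs=-14; c'=1/8, d'=-7/4
row 2: denom=4−1·1/8=31/8; d'=(24−1·-7/4)/(31/8)=206/31
row 3: denom=8−1·8/31=240/31; d'=(-38−1·206/31)/(240/31)=-173/30
back: M3=-173/30
back: M2=206/31−8/31·-173/30=122/15
back: M1=-7/4−1/8·122/15=-83/30
M: M0=0, M1=-83/30, M2=122/15, M3=-173/30, M4=0
seg 0: a=-1, c=M0/2=0, d=(M1−M0)/(6·3)=-83/540, b=Δ0−h0·(2M0+M1)/6=163/60
seg 1: a=3, c=M1/2=-83/60, d=(M2−M1)/(6·1)=109/60, b=Δ1−h1·(2M1+M2)/6=-43/30
seg 2: a=2, c=M2/2=61/15, d=(M3−M2)/(6·1)=-139/60, b=Δ2−h2·(2M2+M3)/6=5/4
seg 3: a=5, c=M3/2=-173/60, d=(M4−M3)/(6·3)=173/540, b=Δ3−h3·(2M3+M4)/6=73/30
t_q=13/2 → seg 3, τ=3/2; S=5+73/30·τ+-173/60·τ²+173/540·τ³=519/160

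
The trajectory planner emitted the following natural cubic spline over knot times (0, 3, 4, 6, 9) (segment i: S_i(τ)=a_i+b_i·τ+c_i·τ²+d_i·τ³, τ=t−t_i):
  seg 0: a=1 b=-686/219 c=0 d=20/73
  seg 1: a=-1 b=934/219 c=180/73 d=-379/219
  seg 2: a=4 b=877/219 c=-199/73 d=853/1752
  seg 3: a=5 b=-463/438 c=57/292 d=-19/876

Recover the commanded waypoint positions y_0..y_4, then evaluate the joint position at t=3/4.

y_0 = S_0(0) = a_0 = 1
y_1 = S_1(0) = a_1 = -1
y_2 = S_2(0) = a_2 = 4
y_3 = S_3(0) = a_3 = 5
y_4 = S_3(3) = 3
t_q=3/4 is in segment 0 (τ=3/4); S_0(τ)=-1441/1168

y_0=1 y_1=-1 y_2=4 y_3=5 y_4=3
S(3/4) = -1441/1168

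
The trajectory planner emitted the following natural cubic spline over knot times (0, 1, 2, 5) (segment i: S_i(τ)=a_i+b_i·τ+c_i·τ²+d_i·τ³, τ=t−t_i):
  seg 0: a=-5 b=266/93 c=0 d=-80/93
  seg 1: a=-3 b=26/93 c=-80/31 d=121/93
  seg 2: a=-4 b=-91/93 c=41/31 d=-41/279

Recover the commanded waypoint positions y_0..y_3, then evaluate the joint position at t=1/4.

y_0=-5 y_1=-3 y_2=-4 y_3=1
S(1/4) = -533/124

y_0 = S_0(0) = a_0 = -5
y_1 = S_1(0) = a_1 = -3
y_2 = S_2(0) = a_2 = -4
y_3 = S_2(3) = 1
t_q=1/4 is in segment 0 (τ=1/4); S_0(τ)=-533/124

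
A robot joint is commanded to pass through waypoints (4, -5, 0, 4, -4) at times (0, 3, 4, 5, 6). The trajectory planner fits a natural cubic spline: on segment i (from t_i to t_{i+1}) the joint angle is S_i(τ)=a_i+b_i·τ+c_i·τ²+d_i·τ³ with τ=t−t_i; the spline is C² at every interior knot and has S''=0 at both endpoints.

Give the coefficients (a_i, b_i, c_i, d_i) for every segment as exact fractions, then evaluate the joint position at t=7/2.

Δ: Δ0=-3, Δ1=5, Δ2=4, Δ3=-8
row 1: diag=8, rhs=48; c'=1/8, d'=6
row 2: denom=4−1·1/8=31/8; d'=(-6−1·6)/(31/8)=-96/31
row 3: denom=4−1·8/31=116/31; d'=(-72−1·-96/31)/(116/31)=-534/29
back: M3=-534/29
back: M2=-96/31−8/31·-534/29=48/29
back: M1=6−1/8·48/29=168/29
M: M0=0, M1=168/29, M2=48/29, M3=-534/29, M4=0
seg 0: a=4, c=M0/2=0, d=(M1−M0)/(6·3)=28/87, b=Δ0−h0·(2M0+M1)/6=-171/29
seg 1: a=-5, c=M1/2=84/29, d=(M2−M1)/(6·1)=-20/29, b=Δ1−h1·(2M1+M2)/6=81/29
seg 2: a=0, c=M2/2=24/29, d=(M3−M2)/(6·1)=-97/29, b=Δ2−h2·(2M2+M3)/6=189/29
seg 3: a=4, c=M3/2=-267/29, d=(M4−M3)/(6·1)=89/29, b=Δ3−h3·(2M3+M4)/6=-54/29
t_q=7/2 → seg 1, τ=1/2; S=-5+81/29·τ+84/29·τ²+-20/29·τ³=-86/29

  seg 0: a=4 b=-171/29 c=0 d=28/87
  seg 1: a=-5 b=81/29 c=84/29 d=-20/29
  seg 2: a=0 b=189/29 c=24/29 d=-97/29
  seg 3: a=4 b=-54/29 c=-267/29 d=89/29
S(7/2) = -86/29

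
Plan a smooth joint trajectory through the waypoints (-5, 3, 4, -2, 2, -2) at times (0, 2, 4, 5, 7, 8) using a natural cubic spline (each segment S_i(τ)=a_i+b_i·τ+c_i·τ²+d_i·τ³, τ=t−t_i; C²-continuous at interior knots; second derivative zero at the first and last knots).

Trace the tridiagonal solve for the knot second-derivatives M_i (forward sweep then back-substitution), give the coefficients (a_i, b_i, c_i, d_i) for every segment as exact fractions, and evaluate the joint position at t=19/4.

Δ: Δ0=4, Δ1=1/2, Δ2=-6, Δ3=2, Δ4=-4
row 1: diag=8, rhs=-21; c'=1/4, d'=-21/8
row 2: denom=6−2·1/4=11/2; d'=(-39−2·-21/8)/(11/2)=-135/22
row 3: denom=6−1·2/11=64/11; d'=(48−1·-135/22)/(64/11)=1191/128
row 4: denom=6−2·11/32=85/16; d'=(-36−2·1191/128)/(85/16)=-699/68
back: M4=-699/68
back: M3=1191/128−11/32·-699/68=873/68
back: M2=-135/22−2/11·873/68=-144/17
back: M1=-21/8−1/4·-144/17=-69/136
M: M0=0, M1=-69/136, M2=-144/17, M3=873/68, M4=-699/68, M5=0
seg 0: a=-5, c=M0/2=0, d=(M1−M0)/(6·2)=-23/544, b=Δ0−h0·(2M0+M1)/6=567/136
seg 1: a=3, c=M1/2=-69/272, d=(M2−M1)/(6·2)=-361/544, b=Δ1−h1·(2M1+M2)/6=249/68
seg 2: a=4, c=M2/2=-72/17, d=(M3−M2)/(6·1)=483/136, b=Δ2−h2·(2M2+M3)/6=-723/136
seg 3: a=-2, c=M3/2=873/136, d=(M4−M3)/(6·2)=-131/68, b=Δ3−h3·(2M3+M4)/6=-213/68
seg 4: a=2, c=M4/2=-699/136, d=(M5−M4)/(6·1)=233/136, b=Δ4−h4·(2M4+M5)/6=-39/68
t_q=19/4 → seg 2, τ=3/4; S=4+-723/136·τ+-72/17·τ²+483/136·τ³=-7583/8704

  seg 0: a=-5 b=567/136 c=0 d=-23/544
  seg 1: a=3 b=249/68 c=-69/272 d=-361/544
  seg 2: a=4 b=-723/136 c=-72/17 d=483/136
  seg 3: a=-2 b=-213/68 c=873/136 d=-131/68
  seg 4: a=2 b=-39/68 c=-699/136 d=233/136
S(19/4) = -7583/8704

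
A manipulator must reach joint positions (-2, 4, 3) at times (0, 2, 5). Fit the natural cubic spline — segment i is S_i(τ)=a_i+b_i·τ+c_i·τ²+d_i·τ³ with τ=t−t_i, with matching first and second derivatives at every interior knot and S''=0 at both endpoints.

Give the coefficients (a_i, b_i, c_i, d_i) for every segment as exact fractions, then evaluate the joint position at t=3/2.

  seg 0: a=-2 b=11/3 c=0 d=-1/6
  seg 1: a=4 b=5/3 c=-1 d=1/9
S(3/2) = 47/16

Δ: Δ0=3, Δ1=-1/3
row 1: diag=10, rhs=-20; c'=3/10, d'=-2
back: M1=-2
M: M0=0, M1=-2, M2=0
seg 0: a=-2, c=M0/2=0, d=(M1−M0)/(6·2)=-1/6, b=Δ0−h0·(2M0+M1)/6=11/3
seg 1: a=4, c=M1/2=-1, d=(M2−M1)/(6·3)=1/9, b=Δ1−h1·(2M1+M2)/6=5/3
t_q=3/2 → seg 0, τ=3/2; S=-2+11/3·τ+0·τ²+-1/6·τ³=47/16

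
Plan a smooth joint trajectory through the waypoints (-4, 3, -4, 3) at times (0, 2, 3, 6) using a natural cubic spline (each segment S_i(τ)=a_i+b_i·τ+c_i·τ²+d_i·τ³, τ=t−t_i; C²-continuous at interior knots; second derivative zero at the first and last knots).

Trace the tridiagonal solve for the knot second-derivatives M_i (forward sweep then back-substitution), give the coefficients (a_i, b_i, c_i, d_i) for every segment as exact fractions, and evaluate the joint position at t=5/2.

Δ: Δ0=7/2, Δ1=-7, Δ2=7/3
row 1: diag=6, rhs=-63; c'=1/6, d'=-21/2
row 2: denom=8−1·1/6=47/6; d'=(56−1·-21/2)/(47/6)=399/47
back: M2=399/47
back: M1=-21/2−1/6·399/47=-560/47
M: M0=0, M1=-560/47, M2=399/47, M3=0
seg 0: a=-4, c=M0/2=0, d=(M1−M0)/(6·2)=-140/141, b=Δ0−h0·(2M0+M1)/6=2107/282
seg 1: a=3, c=M1/2=-280/47, d=(M2−M1)/(6·1)=959/282, b=Δ1−h1·(2M1+M2)/6=-1253/282
seg 2: a=-4, c=M2/2=399/94, d=(M3−M2)/(6·3)=-133/282, b=Δ2−h2·(2M2+M3)/6=-868/141
t_q=5/2 → seg 1, τ=1/2; S=3+-1253/282·τ+-280/47·τ²+959/282·τ³=-215/752

  seg 0: a=-4 b=2107/282 c=0 d=-140/141
  seg 1: a=3 b=-1253/282 c=-280/47 d=959/282
  seg 2: a=-4 b=-868/141 c=399/94 d=-133/282
S(5/2) = -215/752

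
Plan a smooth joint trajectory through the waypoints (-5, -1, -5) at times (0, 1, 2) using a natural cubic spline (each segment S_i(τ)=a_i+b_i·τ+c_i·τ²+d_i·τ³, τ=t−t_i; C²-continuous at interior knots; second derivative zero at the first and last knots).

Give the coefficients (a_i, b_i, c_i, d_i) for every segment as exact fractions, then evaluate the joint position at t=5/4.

  seg 0: a=-5 b=6 c=0 d=-2
  seg 1: a=-1 b=0 c=-6 d=2
S(5/4) = -43/32

Δ: Δ0=4, Δ1=-4
row 1: diag=4, rhs=-48; c'=1/4, d'=-12
back: M1=-12
M: M0=0, M1=-12, M2=0
seg 0: a=-5, c=M0/2=0, d=(M1−M0)/(6·1)=-2, b=Δ0−h0·(2M0+M1)/6=6
seg 1: a=-1, c=M1/2=-6, d=(M2−M1)/(6·1)=2, b=Δ1−h1·(2M1+M2)/6=0
t_q=5/4 → seg 1, τ=1/4; S=-1+0·τ+-6·τ²+2·τ³=-43/32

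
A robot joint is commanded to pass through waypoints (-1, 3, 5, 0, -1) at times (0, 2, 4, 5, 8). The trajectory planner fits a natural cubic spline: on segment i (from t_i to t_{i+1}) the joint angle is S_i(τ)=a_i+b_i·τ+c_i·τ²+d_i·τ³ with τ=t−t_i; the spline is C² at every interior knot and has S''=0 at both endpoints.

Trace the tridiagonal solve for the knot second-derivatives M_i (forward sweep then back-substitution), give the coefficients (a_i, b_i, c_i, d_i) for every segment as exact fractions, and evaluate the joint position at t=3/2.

  seg 0: a=-1 b=857/516 c=0 d=175/2064
  seg 1: a=3 b=691/258 c=175/344 d=-1391/2064
  seg 2: a=5 b=-1741/516 c=-152/43 d=985/516
  seg 3: a=0 b=-1217/258 c=377/172 d=-377/1548
S(3/2) = 9783/5504

Δ: Δ0=2, Δ1=1, Δ2=-5, Δ3=-1/3
row 1: diag=8, rhs=-6; c'=1/4, d'=-3/4
row 2: denom=6−2·1/4=11/2; d'=(-36−2·-3/4)/(11/2)=-69/11
row 3: denom=8−1·2/11=86/11; d'=(28−1·-69/11)/(86/11)=377/86
back: M3=377/86
back: M2=-69/11−2/11·377/86=-304/43
back: M1=-3/4−1/4·-304/43=175/172
M: M0=0, M1=175/172, M2=-304/43, M3=377/86, M4=0
seg 0: a=-1, c=M0/2=0, d=(M1−M0)/(6·2)=175/2064, b=Δ0−h0·(2M0+M1)/6=857/516
seg 1: a=3, c=M1/2=175/344, d=(M2−M1)/(6·2)=-1391/2064, b=Δ1−h1·(2M1+M2)/6=691/258
seg 2: a=5, c=M2/2=-152/43, d=(M3−M2)/(6·1)=985/516, b=Δ2−h2·(2M2+M3)/6=-1741/516
seg 3: a=0, c=M3/2=377/172, d=(M4−M3)/(6·3)=-377/1548, b=Δ3−h3·(2M3+M4)/6=-1217/258
t_q=3/2 → seg 0, τ=3/2; S=-1+857/516·τ+0·τ²+175/2064·τ³=9783/5504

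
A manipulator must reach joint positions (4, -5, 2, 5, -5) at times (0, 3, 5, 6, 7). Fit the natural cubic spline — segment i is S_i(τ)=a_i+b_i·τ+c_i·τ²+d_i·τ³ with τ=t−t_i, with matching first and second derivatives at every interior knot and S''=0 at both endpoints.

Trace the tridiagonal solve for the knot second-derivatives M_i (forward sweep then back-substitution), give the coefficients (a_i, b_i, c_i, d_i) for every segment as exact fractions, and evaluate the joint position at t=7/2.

  seg 0: a=4 b=-2049/428 c=0 d=85/428
  seg 1: a=-5 b=123/214 c=765/428 d=-139/856
  seg 2: a=2 b=618/107 c=87/107 d=-384/107
  seg 3: a=5 b=-360/107 c=-1065/107 d=355/107
S(7/2) = -29351/6848

Δ: Δ0=-3, Δ1=7/2, Δ2=3, Δ3=-10
row 1: diag=10, rhs=39; c'=1/5, d'=39/10
row 2: denom=6−2·1/5=28/5; d'=(-3−2·39/10)/(28/5)=-27/14
row 3: denom=4−1·5/28=107/28; d'=(-78−1·-27/14)/(107/28)=-2130/107
back: M3=-2130/107
back: M2=-27/14−5/28·-2130/107=174/107
back: M1=39/10−1/5·174/107=765/214
M: M0=0, M1=765/214, M2=174/107, M3=-2130/107, M4=0
seg 0: a=4, c=M0/2=0, d=(M1−M0)/(6·3)=85/428, b=Δ0−h0·(2M0+M1)/6=-2049/428
seg 1: a=-5, c=M1/2=765/428, d=(M2−M1)/(6·2)=-139/856, b=Δ1−h1·(2M1+M2)/6=123/214
seg 2: a=2, c=M2/2=87/107, d=(M3−M2)/(6·1)=-384/107, b=Δ2−h2·(2M2+M3)/6=618/107
seg 3: a=5, c=M3/2=-1065/107, d=(M4−M3)/(6·1)=355/107, b=Δ3−h3·(2M3+M4)/6=-360/107
t_q=7/2 → seg 1, τ=1/2; S=-5+123/214·τ+765/428·τ²+-139/856·τ³=-29351/6848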